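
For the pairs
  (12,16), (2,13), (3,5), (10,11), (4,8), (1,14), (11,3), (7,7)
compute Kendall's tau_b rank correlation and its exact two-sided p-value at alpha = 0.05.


Step 1: Enumerate the 28 unordered pairs (i,j) with i<j and classify each by sign(x_j-x_i) * sign(y_j-y_i).
  (1,2):dx=-10,dy=-3->C; (1,3):dx=-9,dy=-11->C; (1,4):dx=-2,dy=-5->C; (1,5):dx=-8,dy=-8->C
  (1,6):dx=-11,dy=-2->C; (1,7):dx=-1,dy=-13->C; (1,8):dx=-5,dy=-9->C; (2,3):dx=+1,dy=-8->D
  (2,4):dx=+8,dy=-2->D; (2,5):dx=+2,dy=-5->D; (2,6):dx=-1,dy=+1->D; (2,7):dx=+9,dy=-10->D
  (2,8):dx=+5,dy=-6->D; (3,4):dx=+7,dy=+6->C; (3,5):dx=+1,dy=+3->C; (3,6):dx=-2,dy=+9->D
  (3,7):dx=+8,dy=-2->D; (3,8):dx=+4,dy=+2->C; (4,5):dx=-6,dy=-3->C; (4,6):dx=-9,dy=+3->D
  (4,7):dx=+1,dy=-8->D; (4,8):dx=-3,dy=-4->C; (5,6):dx=-3,dy=+6->D; (5,7):dx=+7,dy=-5->D
  (5,8):dx=+3,dy=-1->D; (6,7):dx=+10,dy=-11->D; (6,8):dx=+6,dy=-7->D; (7,8):dx=-4,dy=+4->D
Step 2: C = 12, D = 16, total pairs = 28.
Step 3: tau = (C - D)/(n(n-1)/2) = (12 - 16)/28 = -0.142857.
Step 4: Exact two-sided p-value (enumerate n! = 40320 permutations of y under H0): p = 0.719544.
Step 5: alpha = 0.05. fail to reject H0.

tau_b = -0.1429 (C=12, D=16), p = 0.719544, fail to reject H0.


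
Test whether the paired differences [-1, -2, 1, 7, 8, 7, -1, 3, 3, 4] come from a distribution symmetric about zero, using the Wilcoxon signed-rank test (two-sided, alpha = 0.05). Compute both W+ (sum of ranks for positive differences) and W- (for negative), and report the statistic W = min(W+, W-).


Step 1: Drop any zero differences (none here) and take |d_i|.
|d| = [1, 2, 1, 7, 8, 7, 1, 3, 3, 4]
Step 2: Midrank |d_i| (ties get averaged ranks).
ranks: |1|->2, |2|->4, |1|->2, |7|->8.5, |8|->10, |7|->8.5, |1|->2, |3|->5.5, |3|->5.5, |4|->7
Step 3: Attach original signs; sum ranks with positive sign and with negative sign.
W+ = 2 + 8.5 + 10 + 8.5 + 5.5 + 5.5 + 7 = 47
W- = 2 + 4 + 2 = 8
(Check: W+ + W- = 55 should equal n(n+1)/2 = 55.)
Step 4: Test statistic W = min(W+, W-) = 8.
Step 5: Ties in |d|, so use the tie-corrected normal approximation.
        E[W] = n(n+1)/4 = 10*11/4 = 27.5.
        Tie groups: |d|=1 (t=3), |d|=3 (t=2), |d|=7 (t=2); sum(t^3 - t) = 36.
        Var[W] = n(n+1)(2n+1)/24 - sum(t^3-t)/48 = 2310/24 - 36/48 = 95.5.
        z = (W - E[W]) / sqrt(Var[W]) = (8 - 27.5) / 9.7724 = -1.9954.
        Two-sided p = 2*Phi(z) = 0.045998.
Step 6: alpha = 0.05. reject H0.

W+ = 47, W- = 8, W = min = 8, p = 0.045998, reject H0.


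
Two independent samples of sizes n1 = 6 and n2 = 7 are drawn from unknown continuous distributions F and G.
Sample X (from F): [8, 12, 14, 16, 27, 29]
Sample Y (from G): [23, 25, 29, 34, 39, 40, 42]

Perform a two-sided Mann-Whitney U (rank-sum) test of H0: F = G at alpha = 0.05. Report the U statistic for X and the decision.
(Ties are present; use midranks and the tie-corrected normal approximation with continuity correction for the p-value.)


Step 1: Combine and sort all 13 observations; assign midranks.
sorted (value, group): (8,X), (12,X), (14,X), (16,X), (23,Y), (25,Y), (27,X), (29,X), (29,Y), (34,Y), (39,Y), (40,Y), (42,Y)
ranks: 8->1, 12->2, 14->3, 16->4, 23->5, 25->6, 27->7, 29->8.5, 29->8.5, 34->10, 39->11, 40->12, 42->13
Step 2: Rank sum for X: R1 = 1 + 2 + 3 + 4 + 7 + 8.5 = 25.5.
Step 3: U_X = R1 - n1(n1+1)/2 = 25.5 - 6*7/2 = 25.5 - 21 = 4.5.
       U_Y = n1*n2 - U_X = 42 - 4.5 = 37.5.
Step 4: Ties are present, so use the tie-corrected normal approximation (with continuity correction) for the p-value.
Step 5: p-value = 0.022087; compare to alpha = 0.05. reject H0.

U_X = 4.5, p = 0.022087, reject H0 at alpha = 0.05.


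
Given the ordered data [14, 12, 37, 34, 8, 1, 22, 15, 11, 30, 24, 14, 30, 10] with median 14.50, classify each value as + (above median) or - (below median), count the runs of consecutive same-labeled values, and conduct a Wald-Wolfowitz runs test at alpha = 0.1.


Step 1: Compute median = 14.50; label A = above, B = below.
Labels in order: BBAABBAABAABAB  (n_A = 7, n_B = 7)
Step 2: Count runs R = 9.
Step 3: Under H0 (random ordering), E[R] = 2*n_A*n_B/(n_A+n_B) + 1 = 2*7*7/14 + 1 = 8.0000.
        Var[R] = 2*n_A*n_B*(2*n_A*n_B - n_A - n_B) / ((n_A+n_B)^2 * (n_A+n_B-1)) = 8232/2548 = 3.2308.
        SD[R] = 1.7974.
Step 4: Continuity-corrected z = (R - 0.5 - E[R]) / SD[R] = (9 - 0.5 - 8.0000) / 1.7974 = 0.2782.
Step 5: Two-sided p-value via normal approximation = 2*(1 - Phi(|z|)) = 0.780879.
Step 6: alpha = 0.1. fail to reject H0.

R = 9, z = 0.2782, p = 0.780879, fail to reject H0.


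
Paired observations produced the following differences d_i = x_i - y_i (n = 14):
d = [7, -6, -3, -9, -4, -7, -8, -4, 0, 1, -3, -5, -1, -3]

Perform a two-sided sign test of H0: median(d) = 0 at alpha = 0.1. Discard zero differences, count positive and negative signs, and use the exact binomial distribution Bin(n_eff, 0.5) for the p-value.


Step 1: Discard zero differences. Original n = 14; n_eff = number of nonzero differences = 13.
Nonzero differences (with sign): +7, -6, -3, -9, -4, -7, -8, -4, +1, -3, -5, -1, -3
Step 2: Count signs: positive = 2, negative = 11.
Step 3: Under H0: P(positive) = 0.5, so the number of positives S ~ Bin(13, 0.5).
Step 4: Two-sided exact p-value = sum of Bin(13,0.5) probabilities at or below the observed probability = 0.022461.
Step 5: alpha = 0.1. reject H0.

n_eff = 13, pos = 2, neg = 11, p = 0.022461, reject H0.


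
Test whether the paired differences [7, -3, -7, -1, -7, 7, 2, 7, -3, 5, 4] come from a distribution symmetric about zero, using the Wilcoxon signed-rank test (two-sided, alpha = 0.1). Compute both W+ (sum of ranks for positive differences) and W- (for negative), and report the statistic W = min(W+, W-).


Step 1: Drop any zero differences (none here) and take |d_i|.
|d| = [7, 3, 7, 1, 7, 7, 2, 7, 3, 5, 4]
Step 2: Midrank |d_i| (ties get averaged ranks).
ranks: |7|->9, |3|->3.5, |7|->9, |1|->1, |7|->9, |7|->9, |2|->2, |7|->9, |3|->3.5, |5|->6, |4|->5
Step 3: Attach original signs; sum ranks with positive sign and with negative sign.
W+ = 9 + 9 + 2 + 9 + 6 + 5 = 40
W- = 3.5 + 9 + 1 + 9 + 3.5 = 26
(Check: W+ + W- = 66 should equal n(n+1)/2 = 66.)
Step 4: Test statistic W = min(W+, W-) = 26.
Step 5: Ties in |d|, so use the tie-corrected normal approximation.
        E[W] = n(n+1)/4 = 11*12/4 = 33.
        Tie groups: |d|=3 (t=2), |d|=7 (t=5); sum(t^3 - t) = 126.
        Var[W] = n(n+1)(2n+1)/24 - sum(t^3-t)/48 = 3036/24 - 126/48 = 123.875.
        z = (W - E[W]) / sqrt(Var[W]) = (26 - 33) / 11.1299 = -0.6289.
        Two-sided p = 2*Phi(z) = 0.529391.
Step 6: alpha = 0.1. fail to reject H0.

W+ = 40, W- = 26, W = min = 26, p = 0.529391, fail to reject H0.


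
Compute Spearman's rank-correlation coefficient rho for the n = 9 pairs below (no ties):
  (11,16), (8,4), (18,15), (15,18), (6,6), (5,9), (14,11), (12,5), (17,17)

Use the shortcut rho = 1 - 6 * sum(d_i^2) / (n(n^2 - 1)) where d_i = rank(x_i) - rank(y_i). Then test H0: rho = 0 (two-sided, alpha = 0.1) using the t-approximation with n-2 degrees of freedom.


Step 1: Rank x and y separately (midranks; no ties here).
rank(x): 11->4, 8->3, 18->9, 15->7, 6->2, 5->1, 14->6, 12->5, 17->8
rank(y): 16->7, 4->1, 15->6, 18->9, 6->3, 9->4, 11->5, 5->2, 17->8
Step 2: d_i = R_x(i) - R_y(i); compute d_i^2.
  (4-7)^2=9, (3-1)^2=4, (9-6)^2=9, (7-9)^2=4, (2-3)^2=1, (1-4)^2=9, (6-5)^2=1, (5-2)^2=9, (8-8)^2=0
sum(d^2) = 46.
Step 3: rho = 1 - 6*46 / (9*(9^2 - 1)) = 1 - 276/720 = 0.616667.
Step 4: Under H0, t = rho * sqrt((n-2)/(1-rho^2)) = 2.0725 ~ t(7).
Step 5: Two-sided p-value from the t-distribution with 7 df = 0.076929.
Step 6: alpha = 0.1. reject H0.

rho = 0.6167, p = 0.076929, reject H0 at alpha = 0.1.


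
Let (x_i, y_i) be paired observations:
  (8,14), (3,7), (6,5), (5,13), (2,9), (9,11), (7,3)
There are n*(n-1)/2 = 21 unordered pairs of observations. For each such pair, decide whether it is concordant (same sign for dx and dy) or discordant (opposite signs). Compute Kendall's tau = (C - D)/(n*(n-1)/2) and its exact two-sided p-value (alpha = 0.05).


Step 1: Enumerate the 21 unordered pairs (i,j) with i<j and classify each by sign(x_j-x_i) * sign(y_j-y_i).
  (1,2):dx=-5,dy=-7->C; (1,3):dx=-2,dy=-9->C; (1,4):dx=-3,dy=-1->C; (1,5):dx=-6,dy=-5->C
  (1,6):dx=+1,dy=-3->D; (1,7):dx=-1,dy=-11->C; (2,3):dx=+3,dy=-2->D; (2,4):dx=+2,dy=+6->C
  (2,5):dx=-1,dy=+2->D; (2,6):dx=+6,dy=+4->C; (2,7):dx=+4,dy=-4->D; (3,4):dx=-1,dy=+8->D
  (3,5):dx=-4,dy=+4->D; (3,6):dx=+3,dy=+6->C; (3,7):dx=+1,dy=-2->D; (4,5):dx=-3,dy=-4->C
  (4,6):dx=+4,dy=-2->D; (4,7):dx=+2,dy=-10->D; (5,6):dx=+7,dy=+2->C; (5,7):dx=+5,dy=-6->D
  (6,7):dx=-2,dy=-8->C
Step 2: C = 11, D = 10, total pairs = 21.
Step 3: tau = (C - D)/(n(n-1)/2) = (11 - 10)/21 = 0.047619.
Step 4: Exact two-sided p-value (enumerate n! = 5040 permutations of y under H0): p = 1.000000.
Step 5: alpha = 0.05. fail to reject H0.

tau_b = 0.0476 (C=11, D=10), p = 1.000000, fail to reject H0.


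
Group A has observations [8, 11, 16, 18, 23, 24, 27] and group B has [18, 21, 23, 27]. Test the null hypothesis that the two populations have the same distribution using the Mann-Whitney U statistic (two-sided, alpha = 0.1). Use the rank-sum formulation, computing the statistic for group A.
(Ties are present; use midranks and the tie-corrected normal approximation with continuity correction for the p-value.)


Step 1: Combine and sort all 11 observations; assign midranks.
sorted (value, group): (8,X), (11,X), (16,X), (18,X), (18,Y), (21,Y), (23,X), (23,Y), (24,X), (27,X), (27,Y)
ranks: 8->1, 11->2, 16->3, 18->4.5, 18->4.5, 21->6, 23->7.5, 23->7.5, 24->9, 27->10.5, 27->10.5
Step 2: Rank sum for X: R1 = 1 + 2 + 3 + 4.5 + 7.5 + 9 + 10.5 = 37.5.
Step 3: U_X = R1 - n1(n1+1)/2 = 37.5 - 7*8/2 = 37.5 - 28 = 9.5.
       U_Y = n1*n2 - U_X = 28 - 9.5 = 18.5.
Step 4: Ties are present, so use the tie-corrected normal approximation (with continuity correction) for the p-value.
Step 5: p-value = 0.446576; compare to alpha = 0.1. fail to reject H0.

U_X = 9.5, p = 0.446576, fail to reject H0 at alpha = 0.1.


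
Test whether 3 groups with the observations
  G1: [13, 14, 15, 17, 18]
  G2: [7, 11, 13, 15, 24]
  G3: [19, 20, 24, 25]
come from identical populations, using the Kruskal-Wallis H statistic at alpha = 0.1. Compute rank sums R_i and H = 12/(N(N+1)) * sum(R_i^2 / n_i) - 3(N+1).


Step 1: Combine all N = 14 observations and assign midranks.
sorted (value, group, rank): (7,G2,1), (11,G2,2), (13,G1,3.5), (13,G2,3.5), (14,G1,5), (15,G1,6.5), (15,G2,6.5), (17,G1,8), (18,G1,9), (19,G3,10), (20,G3,11), (24,G2,12.5), (24,G3,12.5), (25,G3,14)
Step 2: Sum ranks within each group.
R_1 = 32 (n_1 = 5)
R_2 = 25.5 (n_2 = 5)
R_3 = 47.5 (n_3 = 4)
Step 3: H = 12/(N(N+1)) * sum(R_i^2/n_i) - 3(N+1)
     = 12/(14*15) * (32^2/5 + 25.5^2/5 + 47.5^2/4) - 3*15
     = 0.057143 * 898.913 - 45
     = 6.366429.
Step 4: Ties present; correction factor C = 1 - 18/(14^3 - 14) = 0.993407. Corrected H = 6.366429 / 0.993407 = 6.408684.
Step 5: Under H0, H ~ chi^2(2); p-value = 0.040586.
Step 6: alpha = 0.1. reject H0.

H = 6.4087, df = 2, p = 0.040586, reject H0.


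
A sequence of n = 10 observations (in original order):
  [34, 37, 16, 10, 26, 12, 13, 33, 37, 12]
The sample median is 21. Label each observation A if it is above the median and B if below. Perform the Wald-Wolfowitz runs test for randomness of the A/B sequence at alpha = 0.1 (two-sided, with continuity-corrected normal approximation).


Step 1: Compute median = 21; label A = above, B = below.
Labels in order: AABBABBAAB  (n_A = 5, n_B = 5)
Step 2: Count runs R = 6.
Step 3: Under H0 (random ordering), E[R] = 2*n_A*n_B/(n_A+n_B) + 1 = 2*5*5/10 + 1 = 6.0000.
        Var[R] = 2*n_A*n_B*(2*n_A*n_B - n_A - n_B) / ((n_A+n_B)^2 * (n_A+n_B-1)) = 2000/900 = 2.2222.
        SD[R] = 1.4907.
Step 4: R = E[R], so z = 0 with no continuity correction.
Step 5: Two-sided p-value via normal approximation = 2*(1 - Phi(|z|)) = 1.000000.
Step 6: alpha = 0.1. fail to reject H0.

R = 6, z = 0.0000, p = 1.000000, fail to reject H0.


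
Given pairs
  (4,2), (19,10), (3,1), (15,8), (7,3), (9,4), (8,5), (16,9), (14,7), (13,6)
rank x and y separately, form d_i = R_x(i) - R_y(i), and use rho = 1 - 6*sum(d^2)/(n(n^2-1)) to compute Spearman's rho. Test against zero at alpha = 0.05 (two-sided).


Step 1: Rank x and y separately (midranks; no ties here).
rank(x): 4->2, 19->10, 3->1, 15->8, 7->3, 9->5, 8->4, 16->9, 14->7, 13->6
rank(y): 2->2, 10->10, 1->1, 8->8, 3->3, 4->4, 5->5, 9->9, 7->7, 6->6
Step 2: d_i = R_x(i) - R_y(i); compute d_i^2.
  (2-2)^2=0, (10-10)^2=0, (1-1)^2=0, (8-8)^2=0, (3-3)^2=0, (5-4)^2=1, (4-5)^2=1, (9-9)^2=0, (7-7)^2=0, (6-6)^2=0
sum(d^2) = 2.
Step 3: rho = 1 - 6*2 / (10*(10^2 - 1)) = 1 - 12/990 = 0.987879.
Step 4: Under H0, t = rho * sqrt((n-2)/(1-rho^2)) = 18.0003 ~ t(8).
Step 5: Two-sided p-value from the t-distribution with 8 df = 0.000000.
Step 6: alpha = 0.05. reject H0.

rho = 0.9879, p = 0.000000, reject H0 at alpha = 0.05.


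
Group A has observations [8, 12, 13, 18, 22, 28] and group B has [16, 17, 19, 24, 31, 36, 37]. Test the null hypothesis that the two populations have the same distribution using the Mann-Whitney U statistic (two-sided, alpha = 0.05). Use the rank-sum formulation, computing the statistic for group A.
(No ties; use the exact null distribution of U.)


Step 1: Combine and sort all 13 observations; assign midranks.
sorted (value, group): (8,X), (12,X), (13,X), (16,Y), (17,Y), (18,X), (19,Y), (22,X), (24,Y), (28,X), (31,Y), (36,Y), (37,Y)
ranks: 8->1, 12->2, 13->3, 16->4, 17->5, 18->6, 19->7, 22->8, 24->9, 28->10, 31->11, 36->12, 37->13
Step 2: Rank sum for X: R1 = 1 + 2 + 3 + 6 + 8 + 10 = 30.
Step 3: U_X = R1 - n1(n1+1)/2 = 30 - 6*7/2 = 30 - 21 = 9.
       U_Y = n1*n2 - U_X = 42 - 9 = 33.
Step 4: No ties, so the exact null distribution of U (based on enumerating the C(13,6) = 1716 equally likely rank assignments) gives the two-sided p-value.
Step 5: p-value = 0.101399; compare to alpha = 0.05. fail to reject H0.

U_X = 9, p = 0.101399, fail to reject H0 at alpha = 0.05.


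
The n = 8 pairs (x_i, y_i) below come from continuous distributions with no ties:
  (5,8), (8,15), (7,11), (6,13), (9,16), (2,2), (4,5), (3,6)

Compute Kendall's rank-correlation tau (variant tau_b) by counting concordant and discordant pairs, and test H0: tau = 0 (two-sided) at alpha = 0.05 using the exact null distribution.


Step 1: Enumerate the 28 unordered pairs (i,j) with i<j and classify each by sign(x_j-x_i) * sign(y_j-y_i).
  (1,2):dx=+3,dy=+7->C; (1,3):dx=+2,dy=+3->C; (1,4):dx=+1,dy=+5->C; (1,5):dx=+4,dy=+8->C
  (1,6):dx=-3,dy=-6->C; (1,7):dx=-1,dy=-3->C; (1,8):dx=-2,dy=-2->C; (2,3):dx=-1,dy=-4->C
  (2,4):dx=-2,dy=-2->C; (2,5):dx=+1,dy=+1->C; (2,6):dx=-6,dy=-13->C; (2,7):dx=-4,dy=-10->C
  (2,8):dx=-5,dy=-9->C; (3,4):dx=-1,dy=+2->D; (3,5):dx=+2,dy=+5->C; (3,6):dx=-5,dy=-9->C
  (3,7):dx=-3,dy=-6->C; (3,8):dx=-4,dy=-5->C; (4,5):dx=+3,dy=+3->C; (4,6):dx=-4,dy=-11->C
  (4,7):dx=-2,dy=-8->C; (4,8):dx=-3,dy=-7->C; (5,6):dx=-7,dy=-14->C; (5,7):dx=-5,dy=-11->C
  (5,8):dx=-6,dy=-10->C; (6,7):dx=+2,dy=+3->C; (6,8):dx=+1,dy=+4->C; (7,8):dx=-1,dy=+1->D
Step 2: C = 26, D = 2, total pairs = 28.
Step 3: tau = (C - D)/(n(n-1)/2) = (26 - 2)/28 = 0.857143.
Step 4: Exact two-sided p-value (enumerate n! = 40320 permutations of y under H0): p = 0.001736.
Step 5: alpha = 0.05. reject H0.

tau_b = 0.8571 (C=26, D=2), p = 0.001736, reject H0.


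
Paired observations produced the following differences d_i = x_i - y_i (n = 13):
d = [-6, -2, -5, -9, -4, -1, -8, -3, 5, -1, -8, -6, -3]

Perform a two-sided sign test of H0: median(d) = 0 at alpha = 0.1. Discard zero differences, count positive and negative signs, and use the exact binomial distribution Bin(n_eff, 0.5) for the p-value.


Step 1: Discard zero differences. Original n = 13; n_eff = number of nonzero differences = 13.
Nonzero differences (with sign): -6, -2, -5, -9, -4, -1, -8, -3, +5, -1, -8, -6, -3
Step 2: Count signs: positive = 1, negative = 12.
Step 3: Under H0: P(positive) = 0.5, so the number of positives S ~ Bin(13, 0.5).
Step 4: Two-sided exact p-value = sum of Bin(13,0.5) probabilities at or below the observed probability = 0.003418.
Step 5: alpha = 0.1. reject H0.

n_eff = 13, pos = 1, neg = 12, p = 0.003418, reject H0.


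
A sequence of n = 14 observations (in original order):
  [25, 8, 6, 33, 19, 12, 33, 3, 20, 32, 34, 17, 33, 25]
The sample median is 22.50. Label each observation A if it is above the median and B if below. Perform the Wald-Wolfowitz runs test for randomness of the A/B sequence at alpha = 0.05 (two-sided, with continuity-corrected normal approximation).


Step 1: Compute median = 22.50; label A = above, B = below.
Labels in order: ABBABBABBAABAA  (n_A = 7, n_B = 7)
Step 2: Count runs R = 9.
Step 3: Under H0 (random ordering), E[R] = 2*n_A*n_B/(n_A+n_B) + 1 = 2*7*7/14 + 1 = 8.0000.
        Var[R] = 2*n_A*n_B*(2*n_A*n_B - n_A - n_B) / ((n_A+n_B)^2 * (n_A+n_B-1)) = 8232/2548 = 3.2308.
        SD[R] = 1.7974.
Step 4: Continuity-corrected z = (R - 0.5 - E[R]) / SD[R] = (9 - 0.5 - 8.0000) / 1.7974 = 0.2782.
Step 5: Two-sided p-value via normal approximation = 2*(1 - Phi(|z|)) = 0.780879.
Step 6: alpha = 0.05. fail to reject H0.

R = 9, z = 0.2782, p = 0.780879, fail to reject H0.


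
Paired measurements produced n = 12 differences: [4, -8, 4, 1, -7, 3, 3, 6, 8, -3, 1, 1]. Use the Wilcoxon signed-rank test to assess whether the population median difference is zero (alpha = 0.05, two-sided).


Step 1: Drop any zero differences (none here) and take |d_i|.
|d| = [4, 8, 4, 1, 7, 3, 3, 6, 8, 3, 1, 1]
Step 2: Midrank |d_i| (ties get averaged ranks).
ranks: |4|->7.5, |8|->11.5, |4|->7.5, |1|->2, |7|->10, |3|->5, |3|->5, |6|->9, |8|->11.5, |3|->5, |1|->2, |1|->2
Step 3: Attach original signs; sum ranks with positive sign and with negative sign.
W+ = 7.5 + 7.5 + 2 + 5 + 5 + 9 + 11.5 + 2 + 2 = 51.5
W- = 11.5 + 10 + 5 = 26.5
(Check: W+ + W- = 78 should equal n(n+1)/2 = 78.)
Step 4: Test statistic W = min(W+, W-) = 26.5.
Step 5: Ties in |d|, so use the tie-corrected normal approximation.
        E[W] = n(n+1)/4 = 12*13/4 = 39.
        Tie groups: |d|=1 (t=3), |d|=3 (t=3), |d|=4 (t=2), |d|=8 (t=2); sum(t^3 - t) = 60.
        Var[W] = n(n+1)(2n+1)/24 - sum(t^3-t)/48 = 3900/24 - 60/48 = 161.25.
        z = (W - E[W]) / sqrt(Var[W]) = (26.5 - 39) / 12.6984 = -0.9844.
        Two-sided p = 2*Phi(z) = 0.324932.
Step 6: alpha = 0.05. fail to reject H0.

W+ = 51.5, W- = 26.5, W = min = 26.5, p = 0.324932, fail to reject H0.


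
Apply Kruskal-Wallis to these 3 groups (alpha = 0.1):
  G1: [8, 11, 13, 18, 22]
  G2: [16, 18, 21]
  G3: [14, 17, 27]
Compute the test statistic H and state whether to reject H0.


Step 1: Combine all N = 11 observations and assign midranks.
sorted (value, group, rank): (8,G1,1), (11,G1,2), (13,G1,3), (14,G3,4), (16,G2,5), (17,G3,6), (18,G1,7.5), (18,G2,7.5), (21,G2,9), (22,G1,10), (27,G3,11)
Step 2: Sum ranks within each group.
R_1 = 23.5 (n_1 = 5)
R_2 = 21.5 (n_2 = 3)
R_3 = 21 (n_3 = 3)
Step 3: H = 12/(N(N+1)) * sum(R_i^2/n_i) - 3(N+1)
     = 12/(11*12) * (23.5^2/5 + 21.5^2/3 + 21^2/3) - 3*12
     = 0.090909 * 411.533 - 36
     = 1.412121.
Step 4: Ties present; correction factor C = 1 - 6/(11^3 - 11) = 0.995455. Corrected H = 1.412121 / 0.995455 = 1.418569.
Step 5: Under H0, H ~ chi^2(2); p-value = 0.491996.
Step 6: alpha = 0.1. fail to reject H0.

H = 1.4186, df = 2, p = 0.491996, fail to reject H0.


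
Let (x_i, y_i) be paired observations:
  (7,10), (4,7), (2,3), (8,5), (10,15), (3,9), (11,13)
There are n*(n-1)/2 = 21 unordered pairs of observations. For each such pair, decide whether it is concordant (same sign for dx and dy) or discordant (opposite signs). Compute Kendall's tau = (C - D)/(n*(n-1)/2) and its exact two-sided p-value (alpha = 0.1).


Step 1: Enumerate the 21 unordered pairs (i,j) with i<j and classify each by sign(x_j-x_i) * sign(y_j-y_i).
  (1,2):dx=-3,dy=-3->C; (1,3):dx=-5,dy=-7->C; (1,4):dx=+1,dy=-5->D; (1,5):dx=+3,dy=+5->C
  (1,6):dx=-4,dy=-1->C; (1,7):dx=+4,dy=+3->C; (2,3):dx=-2,dy=-4->C; (2,4):dx=+4,dy=-2->D
  (2,5):dx=+6,dy=+8->C; (2,6):dx=-1,dy=+2->D; (2,7):dx=+7,dy=+6->C; (3,4):dx=+6,dy=+2->C
  (3,5):dx=+8,dy=+12->C; (3,6):dx=+1,dy=+6->C; (3,7):dx=+9,dy=+10->C; (4,5):dx=+2,dy=+10->C
  (4,6):dx=-5,dy=+4->D; (4,7):dx=+3,dy=+8->C; (5,6):dx=-7,dy=-6->C; (5,7):dx=+1,dy=-2->D
  (6,7):dx=+8,dy=+4->C
Step 2: C = 16, D = 5, total pairs = 21.
Step 3: tau = (C - D)/(n(n-1)/2) = (16 - 5)/21 = 0.523810.
Step 4: Exact two-sided p-value (enumerate n! = 5040 permutations of y under H0): p = 0.136111.
Step 5: alpha = 0.1. fail to reject H0.

tau_b = 0.5238 (C=16, D=5), p = 0.136111, fail to reject H0.


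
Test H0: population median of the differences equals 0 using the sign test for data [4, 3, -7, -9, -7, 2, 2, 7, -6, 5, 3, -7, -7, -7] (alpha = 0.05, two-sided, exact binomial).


Step 1: Discard zero differences. Original n = 14; n_eff = number of nonzero differences = 14.
Nonzero differences (with sign): +4, +3, -7, -9, -7, +2, +2, +7, -6, +5, +3, -7, -7, -7
Step 2: Count signs: positive = 7, negative = 7.
Step 3: Under H0: P(positive) = 0.5, so the number of positives S ~ Bin(14, 0.5).
Step 4: Two-sided exact p-value = sum of Bin(14,0.5) probabilities at or below the observed probability = 1.000000.
Step 5: alpha = 0.05. fail to reject H0.

n_eff = 14, pos = 7, neg = 7, p = 1.000000, fail to reject H0.


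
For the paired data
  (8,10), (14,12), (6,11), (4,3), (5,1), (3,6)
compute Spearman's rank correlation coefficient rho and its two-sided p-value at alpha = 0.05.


Step 1: Rank x and y separately (midranks; no ties here).
rank(x): 8->5, 14->6, 6->4, 4->2, 5->3, 3->1
rank(y): 10->4, 12->6, 11->5, 3->2, 1->1, 6->3
Step 2: d_i = R_x(i) - R_y(i); compute d_i^2.
  (5-4)^2=1, (6-6)^2=0, (4-5)^2=1, (2-2)^2=0, (3-1)^2=4, (1-3)^2=4
sum(d^2) = 10.
Step 3: rho = 1 - 6*10 / (6*(6^2 - 1)) = 1 - 60/210 = 0.714286.
Step 4: Under H0, t = rho * sqrt((n-2)/(1-rho^2)) = 2.0412 ~ t(4).
Step 5: Two-sided p-value from the t-distribution with 4 df = 0.110787.
Step 6: alpha = 0.05. fail to reject H0.

rho = 0.7143, p = 0.110787, fail to reject H0 at alpha = 0.05.


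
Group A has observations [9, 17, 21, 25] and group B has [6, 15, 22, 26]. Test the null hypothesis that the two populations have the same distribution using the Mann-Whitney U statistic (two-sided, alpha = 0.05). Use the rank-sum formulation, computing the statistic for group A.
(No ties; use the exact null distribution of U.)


Step 1: Combine and sort all 8 observations; assign midranks.
sorted (value, group): (6,Y), (9,X), (15,Y), (17,X), (21,X), (22,Y), (25,X), (26,Y)
ranks: 6->1, 9->2, 15->3, 17->4, 21->5, 22->6, 25->7, 26->8
Step 2: Rank sum for X: R1 = 2 + 4 + 5 + 7 = 18.
Step 3: U_X = R1 - n1(n1+1)/2 = 18 - 4*5/2 = 18 - 10 = 8.
       U_Y = n1*n2 - U_X = 16 - 8 = 8.
Step 4: No ties, so the exact null distribution of U (based on enumerating the C(8,4) = 70 equally likely rank assignments) gives the two-sided p-value.
Step 5: p-value = 1.000000; compare to alpha = 0.05. fail to reject H0.

U_X = 8, p = 1.000000, fail to reject H0 at alpha = 0.05.


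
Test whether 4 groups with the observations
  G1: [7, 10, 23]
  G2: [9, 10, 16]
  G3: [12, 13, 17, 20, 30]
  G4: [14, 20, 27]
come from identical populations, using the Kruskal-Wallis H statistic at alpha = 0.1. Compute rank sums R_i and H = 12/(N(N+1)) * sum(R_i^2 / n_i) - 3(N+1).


Step 1: Combine all N = 14 observations and assign midranks.
sorted (value, group, rank): (7,G1,1), (9,G2,2), (10,G1,3.5), (10,G2,3.5), (12,G3,5), (13,G3,6), (14,G4,7), (16,G2,8), (17,G3,9), (20,G3,10.5), (20,G4,10.5), (23,G1,12), (27,G4,13), (30,G3,14)
Step 2: Sum ranks within each group.
R_1 = 16.5 (n_1 = 3)
R_2 = 13.5 (n_2 = 3)
R_3 = 44.5 (n_3 = 5)
R_4 = 30.5 (n_4 = 3)
Step 3: H = 12/(N(N+1)) * sum(R_i^2/n_i) - 3(N+1)
     = 12/(14*15) * (16.5^2/3 + 13.5^2/3 + 44.5^2/5 + 30.5^2/3) - 3*15
     = 0.057143 * 857.633 - 45
     = 4.007619.
Step 4: Ties present; correction factor C = 1 - 12/(14^3 - 14) = 0.995604. Corrected H = 4.007619 / 0.995604 = 4.025313.
Step 5: Under H0, H ~ chi^2(3); p-value = 0.258744.
Step 6: alpha = 0.1. fail to reject H0.

H = 4.0253, df = 3, p = 0.258744, fail to reject H0.


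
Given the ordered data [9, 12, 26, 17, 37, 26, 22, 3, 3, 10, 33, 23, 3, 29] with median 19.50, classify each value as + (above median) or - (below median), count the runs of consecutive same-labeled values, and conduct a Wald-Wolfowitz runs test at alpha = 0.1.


Step 1: Compute median = 19.50; label A = above, B = below.
Labels in order: BBABAAABBBAABA  (n_A = 7, n_B = 7)
Step 2: Count runs R = 8.
Step 3: Under H0 (random ordering), E[R] = 2*n_A*n_B/(n_A+n_B) + 1 = 2*7*7/14 + 1 = 8.0000.
        Var[R] = 2*n_A*n_B*(2*n_A*n_B - n_A - n_B) / ((n_A+n_B)^2 * (n_A+n_B-1)) = 8232/2548 = 3.2308.
        SD[R] = 1.7974.
Step 4: R = E[R], so z = 0 with no continuity correction.
Step 5: Two-sided p-value via normal approximation = 2*(1 - Phi(|z|)) = 1.000000.
Step 6: alpha = 0.1. fail to reject H0.

R = 8, z = 0.0000, p = 1.000000, fail to reject H0.


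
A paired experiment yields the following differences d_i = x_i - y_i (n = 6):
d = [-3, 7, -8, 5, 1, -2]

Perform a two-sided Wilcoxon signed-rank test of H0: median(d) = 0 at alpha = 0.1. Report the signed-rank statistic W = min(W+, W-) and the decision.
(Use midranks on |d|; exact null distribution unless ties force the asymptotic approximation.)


Step 1: Drop any zero differences (none here) and take |d_i|.
|d| = [3, 7, 8, 5, 1, 2]
Step 2: Midrank |d_i| (ties get averaged ranks).
ranks: |3|->3, |7|->5, |8|->6, |5|->4, |1|->1, |2|->2
Step 3: Attach original signs; sum ranks with positive sign and with negative sign.
W+ = 5 + 4 + 1 = 10
W- = 3 + 6 + 2 = 11
(Check: W+ + W- = 21 should equal n(n+1)/2 = 21.)
Step 4: Test statistic W = min(W+, W-) = 10.
Step 5: No ties, so the exact null distribution over the 2^6 = 64 sign assignments gives the two-sided p-value = 1.000000.
Step 6: alpha = 0.1. fail to reject H0.

W+ = 10, W- = 11, W = min = 10, p = 1.000000, fail to reject H0.


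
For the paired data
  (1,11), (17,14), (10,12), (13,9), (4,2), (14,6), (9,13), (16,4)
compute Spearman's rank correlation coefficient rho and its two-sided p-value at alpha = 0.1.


Step 1: Rank x and y separately (midranks; no ties here).
rank(x): 1->1, 17->8, 10->4, 13->5, 4->2, 14->6, 9->3, 16->7
rank(y): 11->5, 14->8, 12->6, 9->4, 2->1, 6->3, 13->7, 4->2
Step 2: d_i = R_x(i) - R_y(i); compute d_i^2.
  (1-5)^2=16, (8-8)^2=0, (4-6)^2=4, (5-4)^2=1, (2-1)^2=1, (6-3)^2=9, (3-7)^2=16, (7-2)^2=25
sum(d^2) = 72.
Step 3: rho = 1 - 6*72 / (8*(8^2 - 1)) = 1 - 432/504 = 0.142857.
Step 4: Under H0, t = rho * sqrt((n-2)/(1-rho^2)) = 0.3536 ~ t(6).
Step 5: Two-sided p-value from the t-distribution with 6 df = 0.735765.
Step 6: alpha = 0.1. fail to reject H0.

rho = 0.1429, p = 0.735765, fail to reject H0 at alpha = 0.1.


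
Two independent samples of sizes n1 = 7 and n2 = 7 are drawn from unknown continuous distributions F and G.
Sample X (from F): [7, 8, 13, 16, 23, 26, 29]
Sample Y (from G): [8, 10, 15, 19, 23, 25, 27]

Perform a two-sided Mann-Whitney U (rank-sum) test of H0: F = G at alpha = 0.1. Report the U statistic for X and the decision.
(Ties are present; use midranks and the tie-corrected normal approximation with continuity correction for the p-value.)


Step 1: Combine and sort all 14 observations; assign midranks.
sorted (value, group): (7,X), (8,X), (8,Y), (10,Y), (13,X), (15,Y), (16,X), (19,Y), (23,X), (23,Y), (25,Y), (26,X), (27,Y), (29,X)
ranks: 7->1, 8->2.5, 8->2.5, 10->4, 13->5, 15->6, 16->7, 19->8, 23->9.5, 23->9.5, 25->11, 26->12, 27->13, 29->14
Step 2: Rank sum for X: R1 = 1 + 2.5 + 5 + 7 + 9.5 + 12 + 14 = 51.
Step 3: U_X = R1 - n1(n1+1)/2 = 51 - 7*8/2 = 51 - 28 = 23.
       U_Y = n1*n2 - U_X = 49 - 23 = 26.
Step 4: Ties are present, so use the tie-corrected normal approximation (with continuity correction) for the p-value.
Step 5: p-value = 0.898104; compare to alpha = 0.1. fail to reject H0.

U_X = 23, p = 0.898104, fail to reject H0 at alpha = 0.1.


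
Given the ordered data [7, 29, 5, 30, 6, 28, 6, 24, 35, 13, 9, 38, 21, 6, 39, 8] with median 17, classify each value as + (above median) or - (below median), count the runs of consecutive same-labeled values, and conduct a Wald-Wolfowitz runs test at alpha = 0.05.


Step 1: Compute median = 17; label A = above, B = below.
Labels in order: BABABABAABBAABAB  (n_A = 8, n_B = 8)
Step 2: Count runs R = 13.
Step 3: Under H0 (random ordering), E[R] = 2*n_A*n_B/(n_A+n_B) + 1 = 2*8*8/16 + 1 = 9.0000.
        Var[R] = 2*n_A*n_B*(2*n_A*n_B - n_A - n_B) / ((n_A+n_B)^2 * (n_A+n_B-1)) = 14336/3840 = 3.7333.
        SD[R] = 1.9322.
Step 4: Continuity-corrected z = (R - 0.5 - E[R]) / SD[R] = (13 - 0.5 - 9.0000) / 1.9322 = 1.8114.
Step 5: Two-sided p-value via normal approximation = 2*(1 - Phi(|z|)) = 0.070076.
Step 6: alpha = 0.05. fail to reject H0.

R = 13, z = 1.8114, p = 0.070076, fail to reject H0.


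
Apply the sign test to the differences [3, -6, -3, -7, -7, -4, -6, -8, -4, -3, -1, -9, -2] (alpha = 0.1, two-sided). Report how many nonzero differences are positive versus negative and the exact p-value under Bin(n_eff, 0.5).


Step 1: Discard zero differences. Original n = 13; n_eff = number of nonzero differences = 13.
Nonzero differences (with sign): +3, -6, -3, -7, -7, -4, -6, -8, -4, -3, -1, -9, -2
Step 2: Count signs: positive = 1, negative = 12.
Step 3: Under H0: P(positive) = 0.5, so the number of positives S ~ Bin(13, 0.5).
Step 4: Two-sided exact p-value = sum of Bin(13,0.5) probabilities at or below the observed probability = 0.003418.
Step 5: alpha = 0.1. reject H0.

n_eff = 13, pos = 1, neg = 12, p = 0.003418, reject H0.


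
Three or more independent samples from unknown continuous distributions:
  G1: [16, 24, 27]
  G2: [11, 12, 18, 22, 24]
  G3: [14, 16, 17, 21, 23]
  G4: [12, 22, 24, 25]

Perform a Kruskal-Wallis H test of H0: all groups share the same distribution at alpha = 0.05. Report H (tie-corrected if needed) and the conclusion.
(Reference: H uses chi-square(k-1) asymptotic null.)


Step 1: Combine all N = 17 observations and assign midranks.
sorted (value, group, rank): (11,G2,1), (12,G2,2.5), (12,G4,2.5), (14,G3,4), (16,G1,5.5), (16,G3,5.5), (17,G3,7), (18,G2,8), (21,G3,9), (22,G2,10.5), (22,G4,10.5), (23,G3,12), (24,G1,14), (24,G2,14), (24,G4,14), (25,G4,16), (27,G1,17)
Step 2: Sum ranks within each group.
R_1 = 36.5 (n_1 = 3)
R_2 = 36 (n_2 = 5)
R_3 = 37.5 (n_3 = 5)
R_4 = 43 (n_4 = 4)
Step 3: H = 12/(N(N+1)) * sum(R_i^2/n_i) - 3(N+1)
     = 12/(17*18) * (36.5^2/3 + 36^2/5 + 37.5^2/5 + 43^2/4) - 3*18
     = 0.039216 * 1446.78 - 54
     = 2.736601.
Step 4: Ties present; correction factor C = 1 - 42/(17^3 - 17) = 0.991422. Corrected H = 2.736601 / 0.991422 = 2.760280.
Step 5: Under H0, H ~ chi^2(3); p-value = 0.430080.
Step 6: alpha = 0.05. fail to reject H0.

H = 2.7603, df = 3, p = 0.430080, fail to reject H0.


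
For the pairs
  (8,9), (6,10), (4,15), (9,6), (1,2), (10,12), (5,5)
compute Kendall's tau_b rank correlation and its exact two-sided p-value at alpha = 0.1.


Step 1: Enumerate the 21 unordered pairs (i,j) with i<j and classify each by sign(x_j-x_i) * sign(y_j-y_i).
  (1,2):dx=-2,dy=+1->D; (1,3):dx=-4,dy=+6->D; (1,4):dx=+1,dy=-3->D; (1,5):dx=-7,dy=-7->C
  (1,6):dx=+2,dy=+3->C; (1,7):dx=-3,dy=-4->C; (2,3):dx=-2,dy=+5->D; (2,4):dx=+3,dy=-4->D
  (2,5):dx=-5,dy=-8->C; (2,6):dx=+4,dy=+2->C; (2,7):dx=-1,dy=-5->C; (3,4):dx=+5,dy=-9->D
  (3,5):dx=-3,dy=-13->C; (3,6):dx=+6,dy=-3->D; (3,7):dx=+1,dy=-10->D; (4,5):dx=-8,dy=-4->C
  (4,6):dx=+1,dy=+6->C; (4,7):dx=-4,dy=-1->C; (5,6):dx=+9,dy=+10->C; (5,7):dx=+4,dy=+3->C
  (6,7):dx=-5,dy=-7->C
Step 2: C = 13, D = 8, total pairs = 21.
Step 3: tau = (C - D)/(n(n-1)/2) = (13 - 8)/21 = 0.238095.
Step 4: Exact two-sided p-value (enumerate n! = 5040 permutations of y under H0): p = 0.561905.
Step 5: alpha = 0.1. fail to reject H0.

tau_b = 0.2381 (C=13, D=8), p = 0.561905, fail to reject H0.


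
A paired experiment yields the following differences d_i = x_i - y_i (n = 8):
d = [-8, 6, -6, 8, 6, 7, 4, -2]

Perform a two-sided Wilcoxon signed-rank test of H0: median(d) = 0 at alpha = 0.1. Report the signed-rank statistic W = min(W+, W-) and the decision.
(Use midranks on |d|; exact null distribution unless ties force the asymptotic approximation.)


Step 1: Drop any zero differences (none here) and take |d_i|.
|d| = [8, 6, 6, 8, 6, 7, 4, 2]
Step 2: Midrank |d_i| (ties get averaged ranks).
ranks: |8|->7.5, |6|->4, |6|->4, |8|->7.5, |6|->4, |7|->6, |4|->2, |2|->1
Step 3: Attach original signs; sum ranks with positive sign and with negative sign.
W+ = 4 + 7.5 + 4 + 6 + 2 = 23.5
W- = 7.5 + 4 + 1 = 12.5
(Check: W+ + W- = 36 should equal n(n+1)/2 = 36.)
Step 4: Test statistic W = min(W+, W-) = 12.5.
Step 5: Ties in |d|, so use the tie-corrected normal approximation.
        E[W] = n(n+1)/4 = 8*9/4 = 18.
        Tie groups: |d|=6 (t=3), |d|=8 (t=2); sum(t^3 - t) = 30.
        Var[W] = n(n+1)(2n+1)/24 - sum(t^3-t)/48 = 1224/24 - 30/48 = 50.375.
        z = (W - E[W]) / sqrt(Var[W]) = (12.5 - 18) / 7.0975 = -0.7749.
        Two-sided p = 2*Phi(z) = 0.438389.
Step 6: alpha = 0.1. fail to reject H0.

W+ = 23.5, W- = 12.5, W = min = 12.5, p = 0.438389, fail to reject H0.


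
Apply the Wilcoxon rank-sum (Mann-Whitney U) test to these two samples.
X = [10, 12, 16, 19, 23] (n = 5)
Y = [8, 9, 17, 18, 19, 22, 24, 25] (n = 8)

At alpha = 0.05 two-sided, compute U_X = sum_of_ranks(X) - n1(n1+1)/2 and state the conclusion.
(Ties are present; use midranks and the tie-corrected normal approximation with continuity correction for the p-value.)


Step 1: Combine and sort all 13 observations; assign midranks.
sorted (value, group): (8,Y), (9,Y), (10,X), (12,X), (16,X), (17,Y), (18,Y), (19,X), (19,Y), (22,Y), (23,X), (24,Y), (25,Y)
ranks: 8->1, 9->2, 10->3, 12->4, 16->5, 17->6, 18->7, 19->8.5, 19->8.5, 22->10, 23->11, 24->12, 25->13
Step 2: Rank sum for X: R1 = 3 + 4 + 5 + 8.5 + 11 = 31.5.
Step 3: U_X = R1 - n1(n1+1)/2 = 31.5 - 5*6/2 = 31.5 - 15 = 16.5.
       U_Y = n1*n2 - U_X = 40 - 16.5 = 23.5.
Step 4: Ties are present, so use the tie-corrected normal approximation (with continuity correction) for the p-value.
Step 5: p-value = 0.660111; compare to alpha = 0.05. fail to reject H0.

U_X = 16.5, p = 0.660111, fail to reject H0 at alpha = 0.05.


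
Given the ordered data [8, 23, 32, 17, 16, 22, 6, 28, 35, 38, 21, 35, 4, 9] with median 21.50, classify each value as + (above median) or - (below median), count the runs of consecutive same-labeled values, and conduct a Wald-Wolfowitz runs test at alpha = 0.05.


Step 1: Compute median = 21.50; label A = above, B = below.
Labels in order: BAABBABAAABABB  (n_A = 7, n_B = 7)
Step 2: Count runs R = 9.
Step 3: Under H0 (random ordering), E[R] = 2*n_A*n_B/(n_A+n_B) + 1 = 2*7*7/14 + 1 = 8.0000.
        Var[R] = 2*n_A*n_B*(2*n_A*n_B - n_A - n_B) / ((n_A+n_B)^2 * (n_A+n_B-1)) = 8232/2548 = 3.2308.
        SD[R] = 1.7974.
Step 4: Continuity-corrected z = (R - 0.5 - E[R]) / SD[R] = (9 - 0.5 - 8.0000) / 1.7974 = 0.2782.
Step 5: Two-sided p-value via normal approximation = 2*(1 - Phi(|z|)) = 0.780879.
Step 6: alpha = 0.05. fail to reject H0.

R = 9, z = 0.2782, p = 0.780879, fail to reject H0.


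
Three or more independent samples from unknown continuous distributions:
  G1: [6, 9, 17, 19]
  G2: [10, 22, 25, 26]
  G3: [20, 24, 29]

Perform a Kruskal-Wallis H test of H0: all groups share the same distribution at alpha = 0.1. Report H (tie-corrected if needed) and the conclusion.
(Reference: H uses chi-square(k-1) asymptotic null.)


Step 1: Combine all N = 11 observations and assign midranks.
sorted (value, group, rank): (6,G1,1), (9,G1,2), (10,G2,3), (17,G1,4), (19,G1,5), (20,G3,6), (22,G2,7), (24,G3,8), (25,G2,9), (26,G2,10), (29,G3,11)
Step 2: Sum ranks within each group.
R_1 = 12 (n_1 = 4)
R_2 = 29 (n_2 = 4)
R_3 = 25 (n_3 = 3)
Step 3: H = 12/(N(N+1)) * sum(R_i^2/n_i) - 3(N+1)
     = 12/(11*12) * (12^2/4 + 29^2/4 + 25^2/3) - 3*12
     = 0.090909 * 454.583 - 36
     = 5.325758.
Step 4: No ties, so H is used without correction.
Step 5: Under H0, H ~ chi^2(2); p-value = 0.069747.
Step 6: alpha = 0.1. reject H0.

H = 5.3258, df = 2, p = 0.069747, reject H0.


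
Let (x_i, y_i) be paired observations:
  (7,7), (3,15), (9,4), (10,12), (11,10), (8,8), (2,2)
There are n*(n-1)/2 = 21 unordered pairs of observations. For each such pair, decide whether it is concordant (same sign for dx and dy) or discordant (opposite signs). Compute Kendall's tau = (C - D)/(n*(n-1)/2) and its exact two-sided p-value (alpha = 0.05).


Step 1: Enumerate the 21 unordered pairs (i,j) with i<j and classify each by sign(x_j-x_i) * sign(y_j-y_i).
  (1,2):dx=-4,dy=+8->D; (1,3):dx=+2,dy=-3->D; (1,4):dx=+3,dy=+5->C; (1,5):dx=+4,dy=+3->C
  (1,6):dx=+1,dy=+1->C; (1,7):dx=-5,dy=-5->C; (2,3):dx=+6,dy=-11->D; (2,4):dx=+7,dy=-3->D
  (2,5):dx=+8,dy=-5->D; (2,6):dx=+5,dy=-7->D; (2,7):dx=-1,dy=-13->C; (3,4):dx=+1,dy=+8->C
  (3,5):dx=+2,dy=+6->C; (3,6):dx=-1,dy=+4->D; (3,7):dx=-7,dy=-2->C; (4,5):dx=+1,dy=-2->D
  (4,6):dx=-2,dy=-4->C; (4,7):dx=-8,dy=-10->C; (5,6):dx=-3,dy=-2->C; (5,7):dx=-9,dy=-8->C
  (6,7):dx=-6,dy=-6->C
Step 2: C = 13, D = 8, total pairs = 21.
Step 3: tau = (C - D)/(n(n-1)/2) = (13 - 8)/21 = 0.238095.
Step 4: Exact two-sided p-value (enumerate n! = 5040 permutations of y under H0): p = 0.561905.
Step 5: alpha = 0.05. fail to reject H0.

tau_b = 0.2381 (C=13, D=8), p = 0.561905, fail to reject H0.


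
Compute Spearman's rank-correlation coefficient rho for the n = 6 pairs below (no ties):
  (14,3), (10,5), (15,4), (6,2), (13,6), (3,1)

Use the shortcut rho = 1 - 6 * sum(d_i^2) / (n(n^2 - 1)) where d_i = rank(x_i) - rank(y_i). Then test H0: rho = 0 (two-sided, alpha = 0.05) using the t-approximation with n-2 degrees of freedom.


Step 1: Rank x and y separately (midranks; no ties here).
rank(x): 14->5, 10->3, 15->6, 6->2, 13->4, 3->1
rank(y): 3->3, 5->5, 4->4, 2->2, 6->6, 1->1
Step 2: d_i = R_x(i) - R_y(i); compute d_i^2.
  (5-3)^2=4, (3-5)^2=4, (6-4)^2=4, (2-2)^2=0, (4-6)^2=4, (1-1)^2=0
sum(d^2) = 16.
Step 3: rho = 1 - 6*16 / (6*(6^2 - 1)) = 1 - 96/210 = 0.542857.
Step 4: Under H0, t = rho * sqrt((n-2)/(1-rho^2)) = 1.2928 ~ t(4).
Step 5: Two-sided p-value from the t-distribution with 4 df = 0.265703.
Step 6: alpha = 0.05. fail to reject H0.

rho = 0.5429, p = 0.265703, fail to reject H0 at alpha = 0.05.


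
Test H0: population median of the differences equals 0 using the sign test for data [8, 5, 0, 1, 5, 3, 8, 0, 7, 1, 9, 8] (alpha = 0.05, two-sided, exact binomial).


Step 1: Discard zero differences. Original n = 12; n_eff = number of nonzero differences = 10.
Nonzero differences (with sign): +8, +5, +1, +5, +3, +8, +7, +1, +9, +8
Step 2: Count signs: positive = 10, negative = 0.
Step 3: Under H0: P(positive) = 0.5, so the number of positives S ~ Bin(10, 0.5).
Step 4: Two-sided exact p-value = sum of Bin(10,0.5) probabilities at or below the observed probability = 0.001953.
Step 5: alpha = 0.05. reject H0.

n_eff = 10, pos = 10, neg = 0, p = 0.001953, reject H0.


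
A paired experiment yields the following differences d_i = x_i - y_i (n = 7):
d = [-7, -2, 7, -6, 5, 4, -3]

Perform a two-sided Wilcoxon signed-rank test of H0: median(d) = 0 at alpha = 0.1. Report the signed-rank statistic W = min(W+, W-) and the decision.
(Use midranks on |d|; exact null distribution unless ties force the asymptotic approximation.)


Step 1: Drop any zero differences (none here) and take |d_i|.
|d| = [7, 2, 7, 6, 5, 4, 3]
Step 2: Midrank |d_i| (ties get averaged ranks).
ranks: |7|->6.5, |2|->1, |7|->6.5, |6|->5, |5|->4, |4|->3, |3|->2
Step 3: Attach original signs; sum ranks with positive sign and with negative sign.
W+ = 6.5 + 4 + 3 = 13.5
W- = 6.5 + 1 + 5 + 2 = 14.5
(Check: W+ + W- = 28 should equal n(n+1)/2 = 28.)
Step 4: Test statistic W = min(W+, W-) = 13.5.
Step 5: Ties in |d|, so use the tie-corrected normal approximation.
        E[W] = n(n+1)/4 = 7*8/4 = 14.
        Tie groups: |d|=7 (t=2); sum(t^3 - t) = 6.
        Var[W] = n(n+1)(2n+1)/24 - sum(t^3-t)/48 = 840/24 - 6/48 = 34.875.
        z = (W - E[W]) / sqrt(Var[W]) = (13.5 - 14) / 5.9055 = -0.0847.
        Two-sided p = 2*Phi(z) = 0.932526.
Step 6: alpha = 0.1. fail to reject H0.

W+ = 13.5, W- = 14.5, W = min = 13.5, p = 0.932526, fail to reject H0.


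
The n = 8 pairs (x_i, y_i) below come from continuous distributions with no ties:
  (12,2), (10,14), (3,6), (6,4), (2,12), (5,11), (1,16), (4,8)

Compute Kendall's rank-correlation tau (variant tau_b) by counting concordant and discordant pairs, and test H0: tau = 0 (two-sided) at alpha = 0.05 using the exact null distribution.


Step 1: Enumerate the 28 unordered pairs (i,j) with i<j and classify each by sign(x_j-x_i) * sign(y_j-y_i).
  (1,2):dx=-2,dy=+12->D; (1,3):dx=-9,dy=+4->D; (1,4):dx=-6,dy=+2->D; (1,5):dx=-10,dy=+10->D
  (1,6):dx=-7,dy=+9->D; (1,7):dx=-11,dy=+14->D; (1,8):dx=-8,dy=+6->D; (2,3):dx=-7,dy=-8->C
  (2,4):dx=-4,dy=-10->C; (2,5):dx=-8,dy=-2->C; (2,6):dx=-5,dy=-3->C; (2,7):dx=-9,dy=+2->D
  (2,8):dx=-6,dy=-6->C; (3,4):dx=+3,dy=-2->D; (3,5):dx=-1,dy=+6->D; (3,6):dx=+2,dy=+5->C
  (3,7):dx=-2,dy=+10->D; (3,8):dx=+1,dy=+2->C; (4,5):dx=-4,dy=+8->D; (4,6):dx=-1,dy=+7->D
  (4,7):dx=-5,dy=+12->D; (4,8):dx=-2,dy=+4->D; (5,6):dx=+3,dy=-1->D; (5,7):dx=-1,dy=+4->D
  (5,8):dx=+2,dy=-4->D; (6,7):dx=-4,dy=+5->D; (6,8):dx=-1,dy=-3->C; (7,8):dx=+3,dy=-8->D
Step 2: C = 8, D = 20, total pairs = 28.
Step 3: tau = (C - D)/(n(n-1)/2) = (8 - 20)/28 = -0.428571.
Step 4: Exact two-sided p-value (enumerate n! = 40320 permutations of y under H0): p = 0.178869.
Step 5: alpha = 0.05. fail to reject H0.

tau_b = -0.4286 (C=8, D=20), p = 0.178869, fail to reject H0.
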